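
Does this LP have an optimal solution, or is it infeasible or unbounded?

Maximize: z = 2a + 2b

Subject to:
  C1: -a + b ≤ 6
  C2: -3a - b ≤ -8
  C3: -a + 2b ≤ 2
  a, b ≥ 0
Feasible point: (3, 0) satisfies every constraint, so the LP is feasible.
Direction d = (1, 0): for each constraint row a, a·d ≤ 0 —
  (-1)(1) + (1)(0) = -1 ≤ 0
  (-3)(1) + (-1)(0) = -3 ≤ 0
  (-1)(1) + (2)(0) = -1 ≤ 0
and d ≥ 0, so (3, 0) + t·d stays feasible for every t ≥ 0. Along this ray z = 2a + 2b changes by 2 per unit t, so z → +∞.

The LP is unbounded; z can be made arbitrarily large.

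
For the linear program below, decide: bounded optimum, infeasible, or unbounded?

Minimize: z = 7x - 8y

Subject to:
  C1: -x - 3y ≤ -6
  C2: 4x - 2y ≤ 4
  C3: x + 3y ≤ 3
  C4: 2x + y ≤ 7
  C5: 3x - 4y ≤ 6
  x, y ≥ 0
C3 requires x + 3y ≤ 3, while C1 (-x - 3y ≤ -6) is equivalent to x + 3y ≥ 6. Together they would need 6 ≤ x + 3y ≤ 3, which is impossible since 6 > 3. No point satisfies all constraints.

Infeasible — the constraint set is empty.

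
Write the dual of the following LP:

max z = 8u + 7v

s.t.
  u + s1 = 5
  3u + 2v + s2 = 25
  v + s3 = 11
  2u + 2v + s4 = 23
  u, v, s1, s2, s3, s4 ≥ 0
Minimize: z = 5y1 + 25y2 + 11y3 + 23y4

Subject to:
  C1: -y1 - 3y2 - 2y4 ≤ -8
  C2: -2y2 - y3 - 2y4 ≤ -7
  y1, y2, y3, y4 ≥ 0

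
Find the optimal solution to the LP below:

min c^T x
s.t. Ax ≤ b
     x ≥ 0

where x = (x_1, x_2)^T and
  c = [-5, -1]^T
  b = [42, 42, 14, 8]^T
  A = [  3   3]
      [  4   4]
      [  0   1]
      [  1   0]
x_1 = 8, x_2 = 2.5, z = -42.5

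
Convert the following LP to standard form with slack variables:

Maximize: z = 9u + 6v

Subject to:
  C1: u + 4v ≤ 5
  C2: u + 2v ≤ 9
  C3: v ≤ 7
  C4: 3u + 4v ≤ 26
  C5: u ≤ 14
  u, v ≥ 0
max z = 9u + 6v

s.t.
  u + 4v + s1 = 5
  u + 2v + s2 = 9
  v + s3 = 7
  3u + 4v + s4 = 26
  u + s5 = 14
  u, v, s1, s2, s3, s4, s5 ≥ 0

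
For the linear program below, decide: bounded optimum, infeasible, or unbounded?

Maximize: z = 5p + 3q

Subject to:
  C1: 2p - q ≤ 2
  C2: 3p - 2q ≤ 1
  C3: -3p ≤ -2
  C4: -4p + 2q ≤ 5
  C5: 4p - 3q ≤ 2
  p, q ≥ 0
Feasible point: (1, 1) satisfies every constraint, so the LP is feasible.
Direction d = (1, 2): for each constraint row a, a·d ≤ 0 —
  (2)(1) + (-1)(2) = 0 ≤ 0
  (3)(1) + (-2)(2) = -1 ≤ 0
  (-3)(1) + (0)(2) = -3 ≤ 0
  (-4)(1) + (2)(2) = 0 ≤ 0
  (4)(1) + (-3)(2) = -2 ≤ 0
and d ≥ 0, so (1, 1) + t·d stays feasible for every t ≥ 0. Along this ray z = 5p + 3q changes by 11 per unit t, so z → +∞.

Unbounded — the objective can increase without bound over the feasible region.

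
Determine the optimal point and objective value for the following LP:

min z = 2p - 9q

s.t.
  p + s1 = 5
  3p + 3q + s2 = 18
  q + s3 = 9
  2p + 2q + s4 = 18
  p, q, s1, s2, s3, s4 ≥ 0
Each vertex is the intersection of two constraint boundaries that also satisfies all remaining constraints:
  p = 0 and q = 0 → (0, 0)
  p = 5 and q = 0 → (5, 0)
  p = 5 and 3p + 3q = 18 → (5, 1)
  3p + 3q = 18 and p = 0 → (0, 6)

Evaluating z = 2p - 9q at each vertex:
  (0, 0): z = 0
  (5, 0): z = 10
  (5, 1): z = 1
  (0, 6): z = -54

The minimum is at (0, 6) with z = -54.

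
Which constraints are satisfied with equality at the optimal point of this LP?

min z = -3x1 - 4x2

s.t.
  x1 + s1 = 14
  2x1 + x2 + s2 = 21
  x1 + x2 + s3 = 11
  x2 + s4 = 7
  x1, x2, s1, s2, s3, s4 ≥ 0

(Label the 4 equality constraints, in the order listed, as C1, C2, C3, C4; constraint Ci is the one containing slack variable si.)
Optimal: x1 = 4, x2 = 7
Slack at optimum:
  C1: slack = 10
  C2: slack = 6
  C3: slack = 0 (binding)
  C4: slack = 0 (binding)
  x1 ≥ 0: x1 = 4
  x2 ≥ 0: x2 = 7
Binding constraints: C3, C4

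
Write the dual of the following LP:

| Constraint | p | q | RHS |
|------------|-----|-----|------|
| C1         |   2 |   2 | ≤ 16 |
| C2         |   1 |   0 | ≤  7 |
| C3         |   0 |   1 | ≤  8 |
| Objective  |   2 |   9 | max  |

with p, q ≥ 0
Minimize: z = 16y1 + 7y2 + 8y3

Subject to:
  C1: -2y1 - y2 ≤ -2
  C2: -2y1 - y3 ≤ -9
  y1, y2, y3 ≥ 0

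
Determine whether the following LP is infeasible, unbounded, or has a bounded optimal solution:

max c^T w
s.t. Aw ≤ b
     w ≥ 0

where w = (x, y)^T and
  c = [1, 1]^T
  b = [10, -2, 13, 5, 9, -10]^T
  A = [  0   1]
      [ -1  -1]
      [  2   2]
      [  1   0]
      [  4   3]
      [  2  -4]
The point (0, 3) satisfies every constraint, so the LP is feasible; the constraints give x ≤ 5 and y ≤ 10, which with x, y ≥ 0 keep the feasible region inside a bounded box. A feasible, bounded LP attains a finite optimum at a vertex.

Feasible with finite optimum z* = 3 at (0, 3).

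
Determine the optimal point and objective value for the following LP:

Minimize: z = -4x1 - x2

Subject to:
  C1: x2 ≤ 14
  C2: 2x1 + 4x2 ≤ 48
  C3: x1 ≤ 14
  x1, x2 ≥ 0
Each vertex is the intersection of two constraint boundaries that also satisfies all remaining constraints:
  x1 = 0 and x2 = 0 → (0, 0)
  x1 = 14 and x2 = 0 → (14, 0)
  2x1 + 4x2 = 48 and x1 = 14 → (14, 5)
  2x1 + 4x2 = 48 and x1 = 0 → (0, 12)

Evaluating z = -4x1 - x2 at each vertex:
  (0, 0): z = 0
  (14, 0): z = -56
  (14, 5): z = -61
  (0, 12): z = -12

The minimum is at (14, 5) with z = -61.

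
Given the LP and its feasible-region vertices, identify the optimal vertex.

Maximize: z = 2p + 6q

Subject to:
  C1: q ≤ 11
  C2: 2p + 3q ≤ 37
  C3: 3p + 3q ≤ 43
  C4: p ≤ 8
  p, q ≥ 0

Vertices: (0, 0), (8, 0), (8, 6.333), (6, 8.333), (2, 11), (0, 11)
Evaluating z = 2p + 6q at each vertex:
  (0, 0): z = 0
  (8, 0): z = 16
  (8, 6.333): z = 54
  (6, 8.333): z = 62
  (2, 11): z = 70
  (0, 11): z = 66

The largest value is z = 70, attained at (2, 11).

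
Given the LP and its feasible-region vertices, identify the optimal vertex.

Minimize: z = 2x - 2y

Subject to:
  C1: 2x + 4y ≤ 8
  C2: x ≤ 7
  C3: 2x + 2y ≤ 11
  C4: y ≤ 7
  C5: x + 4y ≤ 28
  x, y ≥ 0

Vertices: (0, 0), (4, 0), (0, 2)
(0, 2) with z = -4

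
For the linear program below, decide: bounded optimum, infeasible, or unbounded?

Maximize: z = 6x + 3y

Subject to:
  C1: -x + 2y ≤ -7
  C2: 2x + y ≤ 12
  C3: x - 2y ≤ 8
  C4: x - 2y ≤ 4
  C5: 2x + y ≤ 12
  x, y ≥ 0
C4 requires x - 2y ≤ 4, while C1 (-x + 2y ≤ -7) is equivalent to x - 2y ≥ 7. Together they would need 7 ≤ x - 2y ≤ 4, which is impossible since 7 > 4. No point satisfies all constraints.

Infeasible — the constraint set is empty.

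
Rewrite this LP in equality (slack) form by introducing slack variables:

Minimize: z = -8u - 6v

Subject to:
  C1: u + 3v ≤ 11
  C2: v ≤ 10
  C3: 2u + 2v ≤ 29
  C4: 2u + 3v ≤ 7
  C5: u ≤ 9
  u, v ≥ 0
min z = -8u - 6v

s.t.
  u + 3v + s1 = 11
  v + s2 = 10
  2u + 2v + s3 = 29
  2u + 3v + s4 = 7
  u + s5 = 9
  u, v, s1, s2, s3, s4, s5 ≥ 0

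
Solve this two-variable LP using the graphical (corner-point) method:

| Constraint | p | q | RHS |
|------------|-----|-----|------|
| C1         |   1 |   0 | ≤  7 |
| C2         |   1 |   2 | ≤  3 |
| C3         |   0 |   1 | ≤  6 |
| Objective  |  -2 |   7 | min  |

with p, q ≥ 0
Each vertex is the intersection of two constraint boundaries that also satisfies all remaining constraints:
  p = 0 and q = 0 → (0, 0)
  p + 2q = 3 and q = 0 → (3, 0)
  p + 2q = 3 and p = 0 → (0, 1.5)

Evaluating z = -2p + 7q at each vertex:
  (0, 0): z = 0
  (3, 0): z = -6
  (0, 1.5): z = 10.5

The minimum is at (3, 0) with z = -6.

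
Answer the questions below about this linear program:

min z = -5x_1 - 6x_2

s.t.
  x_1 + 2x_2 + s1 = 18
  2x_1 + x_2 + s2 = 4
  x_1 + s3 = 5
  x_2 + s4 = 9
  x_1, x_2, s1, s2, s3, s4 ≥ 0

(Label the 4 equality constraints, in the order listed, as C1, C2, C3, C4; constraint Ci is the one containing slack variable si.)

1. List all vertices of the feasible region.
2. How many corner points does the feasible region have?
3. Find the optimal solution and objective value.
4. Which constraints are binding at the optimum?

1. (0, 0), (2, 0), (0, 4)
2. 3
3. x_1 = 0, x_2 = 4, z = -24
4. C2, x_1 ≥ 0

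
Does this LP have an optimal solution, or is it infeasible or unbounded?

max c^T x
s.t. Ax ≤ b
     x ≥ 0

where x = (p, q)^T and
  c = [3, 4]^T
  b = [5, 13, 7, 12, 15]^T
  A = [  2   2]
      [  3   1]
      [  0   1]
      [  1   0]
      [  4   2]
The point (0, 2.5) satisfies every constraint, so the LP is feasible; the constraints give p ≤ 12 and q ≤ 7, which with p, q ≥ 0 keep the feasible region inside a bounded box. A feasible, bounded LP attains a finite optimum at a vertex.

Evaluating z = 3p + 4q at each vertex:
  (0, 0): z = 0
  (2.5, 0): z = 7.5
  (0, 2.5): z = 10

Feasible with finite optimum z* = 10 at (0, 2.5).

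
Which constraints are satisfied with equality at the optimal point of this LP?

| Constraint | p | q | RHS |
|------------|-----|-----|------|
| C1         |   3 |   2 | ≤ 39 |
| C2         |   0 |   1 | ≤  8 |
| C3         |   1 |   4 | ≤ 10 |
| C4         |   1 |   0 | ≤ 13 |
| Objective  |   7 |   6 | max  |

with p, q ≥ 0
Optimal: p = 10, q = 0
Slack at optimum:
  C1: slack = 9
  C2: slack = 8
  C3: slack = 0 (binding)
  C4: slack = 3
  p ≥ 0: p = 10
  q ≥ 0: q = 0 (binding)
Binding constraints: C3, q ≥ 0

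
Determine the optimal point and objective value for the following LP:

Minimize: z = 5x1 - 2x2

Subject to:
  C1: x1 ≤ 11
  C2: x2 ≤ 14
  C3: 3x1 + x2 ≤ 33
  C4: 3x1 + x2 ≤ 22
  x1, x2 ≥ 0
Each vertex is the intersection of two constraint boundaries that also satisfies all remaining constraints:
  x1 = 0 and x2 = 0 → (0, 0)
  3x1 + x2 = 22 and x2 = 0 → (7.333, 0)
  x2 = 14 and 3x1 + x2 = 22 → (2.667, 14)
  x2 = 14 and x1 = 0 → (0, 14)

Evaluating z = 5x1 - 2x2 at each vertex:
  (0, 0): z = 0
  (7.333, 0): z = 36.67
  (2.667, 14): z = -14.67
  (0, 14): z = -28

The minimum is at (0, 14) with z = -28.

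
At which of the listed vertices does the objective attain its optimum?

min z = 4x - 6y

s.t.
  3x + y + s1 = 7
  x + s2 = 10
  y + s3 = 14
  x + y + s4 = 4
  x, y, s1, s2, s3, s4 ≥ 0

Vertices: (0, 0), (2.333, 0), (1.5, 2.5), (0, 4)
Evaluating z = 4x - 6y at each vertex:
  (0, 0): z = 0
  (2.333, 0): z = 9.333
  (1.5, 2.5): z = -9
  (0, 4): z = -24

The smallest value is z = -24, attained at (0, 4).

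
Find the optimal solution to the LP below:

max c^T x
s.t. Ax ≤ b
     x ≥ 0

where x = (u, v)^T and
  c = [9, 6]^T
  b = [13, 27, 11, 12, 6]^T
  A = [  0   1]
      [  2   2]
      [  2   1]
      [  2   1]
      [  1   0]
Each vertex is the intersection of two constraint boundaries that also satisfies all remaining constraints:
  u = 0 and v = 0 → (0, 0)
  2u + v = 11 and v = 0 → (5.5, 0)
  2u + v = 11 and u = 0 → (0, 11)

Evaluating z = 9u + 6v at each vertex:
  (0, 0): z = 0
  (5.5, 0): z = 49.5
  (0, 11): z = 66

The maximum is at (0, 11) with z = 66.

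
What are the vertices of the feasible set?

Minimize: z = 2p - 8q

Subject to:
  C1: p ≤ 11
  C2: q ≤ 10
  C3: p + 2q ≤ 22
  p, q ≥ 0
Each vertex is the intersection of two constraint boundaries that also satisfies all remaining constraints:
  p = 0 and q = 0 → (0, 0)
  p = 11 and q = 0 → (11, 0)
  p = 11 and p + 2q = 22 → (11, 5.5)
  q = 10 and p + 2q = 22 → (2, 10)
  q = 10 and p = 0 → (0, 10)

Vertices: (0, 0), (11, 0), (11, 5.5), (2, 10), (0, 10)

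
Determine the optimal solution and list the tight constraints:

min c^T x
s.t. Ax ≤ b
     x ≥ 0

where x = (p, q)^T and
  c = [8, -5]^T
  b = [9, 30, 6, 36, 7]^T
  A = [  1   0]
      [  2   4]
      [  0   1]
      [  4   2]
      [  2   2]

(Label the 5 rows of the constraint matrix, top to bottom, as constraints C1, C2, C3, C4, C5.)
Optimal: p = 0, q = 3.5
Binding: C5, p ≥ 0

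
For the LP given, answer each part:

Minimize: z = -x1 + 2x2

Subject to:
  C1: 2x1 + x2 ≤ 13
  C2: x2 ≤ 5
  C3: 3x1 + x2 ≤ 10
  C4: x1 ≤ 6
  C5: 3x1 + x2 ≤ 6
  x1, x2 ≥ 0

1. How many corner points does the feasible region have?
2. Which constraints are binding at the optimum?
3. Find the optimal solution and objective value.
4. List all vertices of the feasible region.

1. 4
2. C5, x2 ≥ 0
3. x1 = 2, x2 = 0, z = -2
4. (0, 0), (2, 0), (0.3333, 5), (0, 5)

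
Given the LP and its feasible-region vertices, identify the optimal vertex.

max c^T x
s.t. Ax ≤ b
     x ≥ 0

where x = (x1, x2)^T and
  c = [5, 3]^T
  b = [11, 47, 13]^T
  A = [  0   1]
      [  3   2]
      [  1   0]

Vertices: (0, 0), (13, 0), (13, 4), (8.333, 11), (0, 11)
(13, 4) with z = 77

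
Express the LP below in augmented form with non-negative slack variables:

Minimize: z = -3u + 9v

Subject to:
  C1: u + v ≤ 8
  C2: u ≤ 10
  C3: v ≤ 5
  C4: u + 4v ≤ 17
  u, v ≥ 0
min z = -3u + 9v

s.t.
  u + v + s1 = 8
  u + s2 = 10
  v + s3 = 5
  u + 4v + s4 = 17
  u, v, s1, s2, s3, s4 ≥ 0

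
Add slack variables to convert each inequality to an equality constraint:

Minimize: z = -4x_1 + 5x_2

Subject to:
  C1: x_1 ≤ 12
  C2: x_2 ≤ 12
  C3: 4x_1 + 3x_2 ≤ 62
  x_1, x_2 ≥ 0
min z = -4x_1 + 5x_2

s.t.
  x_1 + s1 = 12
  x_2 + s2 = 12
  4x_1 + 3x_2 + s3 = 62
  x_1, x_2, s1, s2, s3 ≥ 0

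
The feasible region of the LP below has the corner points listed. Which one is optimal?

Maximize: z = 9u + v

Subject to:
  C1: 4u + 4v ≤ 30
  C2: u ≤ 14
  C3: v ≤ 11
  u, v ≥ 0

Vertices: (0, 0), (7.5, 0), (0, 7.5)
(7.5, 0) with z = 67.5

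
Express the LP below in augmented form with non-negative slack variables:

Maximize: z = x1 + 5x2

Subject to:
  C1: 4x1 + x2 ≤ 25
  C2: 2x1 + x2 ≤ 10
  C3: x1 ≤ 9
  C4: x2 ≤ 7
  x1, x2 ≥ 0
max z = x1 + 5x2

s.t.
  4x1 + x2 + s1 = 25
  2x1 + x2 + s2 = 10
  x1 + s3 = 9
  x2 + s4 = 7
  x1, x2, s1, s2, s3, s4 ≥ 0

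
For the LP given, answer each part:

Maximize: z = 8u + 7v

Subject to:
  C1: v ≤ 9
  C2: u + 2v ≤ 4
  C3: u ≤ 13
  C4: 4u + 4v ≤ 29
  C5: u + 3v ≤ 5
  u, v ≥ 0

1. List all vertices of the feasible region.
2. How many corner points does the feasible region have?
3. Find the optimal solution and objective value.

1. (0, 0), (4, 0), (2, 1), (0, 1.667)
2. 4
3. u = 4, v = 0, z = 32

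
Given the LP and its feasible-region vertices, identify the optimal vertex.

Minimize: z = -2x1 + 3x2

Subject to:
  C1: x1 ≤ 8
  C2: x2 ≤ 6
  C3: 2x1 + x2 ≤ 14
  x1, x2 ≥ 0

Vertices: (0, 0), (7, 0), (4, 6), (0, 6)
Evaluating z = -2x1 + 3x2 at each vertex:
  (0, 0): z = 0
  (7, 0): z = -14
  (4, 6): z = 10
  (0, 6): z = 18

The smallest value is z = -14, attained at (7, 0).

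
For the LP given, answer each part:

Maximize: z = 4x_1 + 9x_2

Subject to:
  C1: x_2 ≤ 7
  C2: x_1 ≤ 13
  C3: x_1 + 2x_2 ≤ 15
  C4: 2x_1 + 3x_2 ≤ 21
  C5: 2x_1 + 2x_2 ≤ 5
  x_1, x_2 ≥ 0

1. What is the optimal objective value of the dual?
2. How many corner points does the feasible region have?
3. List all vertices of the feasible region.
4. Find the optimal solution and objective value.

1. 22.5 (by strong duality, equal to the primal optimum)
2. 3
3. (0, 0), (2.5, 0), (0, 2.5)
4. x_1 = 0, x_2 = 2.5, z = 22.5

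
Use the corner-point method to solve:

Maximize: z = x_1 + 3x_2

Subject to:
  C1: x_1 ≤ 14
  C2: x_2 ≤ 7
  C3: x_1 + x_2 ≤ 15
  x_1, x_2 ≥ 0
Each vertex is the intersection of two constraint boundaries that also satisfies all remaining constraints:
  x_1 = 0 and x_2 = 0 → (0, 0)
  x_1 = 14 and x_2 = 0 → (14, 0)
  x_1 = 14 and x_1 + x_2 = 15 → (14, 1)
  x_2 = 7 and x_1 + x_2 = 15 → (8, 7)
  x_2 = 7 and x_1 = 0 → (0, 7)

Evaluating z = x_1 + 3x_2 at each vertex:
  (0, 0): z = 0
  (14, 0): z = 14
  (14, 1): z = 17
  (8, 7): z = 29
  (0, 7): z = 21

The maximum is at (8, 7) with z = 29.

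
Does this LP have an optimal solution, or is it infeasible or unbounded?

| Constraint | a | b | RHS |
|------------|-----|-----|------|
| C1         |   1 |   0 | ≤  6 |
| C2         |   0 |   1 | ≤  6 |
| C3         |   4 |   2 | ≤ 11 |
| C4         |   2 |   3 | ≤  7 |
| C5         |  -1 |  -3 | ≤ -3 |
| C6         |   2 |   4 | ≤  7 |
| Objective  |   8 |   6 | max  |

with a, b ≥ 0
The point (2.5, 0.5) satisfies every constraint, so the LP is feasible; the constraints give a ≤ 6 and b ≤ 6, which with a, b ≥ 0 keep the feasible region inside a bounded box. A feasible, bounded LP attains a finite optimum at a vertex.

Evaluating z = 8a + 6b at each vertex:
  (2.7, 0.1): z = 22.2
  (2.5, 0.5): z = 23
  (0, 1.75): z = 10.5
  (0, 1): z = 6

Feasible with finite optimum z* = 23 at (2.5, 0.5).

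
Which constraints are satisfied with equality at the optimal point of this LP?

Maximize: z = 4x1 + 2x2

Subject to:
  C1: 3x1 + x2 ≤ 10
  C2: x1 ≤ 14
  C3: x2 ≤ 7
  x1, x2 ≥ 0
Optimal: x1 = 1, x2 = 7
Binding: C1, C3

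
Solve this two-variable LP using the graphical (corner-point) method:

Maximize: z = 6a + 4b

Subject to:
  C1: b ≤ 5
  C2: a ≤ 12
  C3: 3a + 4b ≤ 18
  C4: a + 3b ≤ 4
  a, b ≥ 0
Each vertex is the intersection of two constraint boundaries that also satisfies all remaining constraints:
  a = 0 and b = 0 → (0, 0)
  a + 3b = 4 and b = 0 → (4, 0)
  a + 3b = 4 and a = 0 → (0, 1.333)

Evaluating z = 6a + 4b at each vertex:
  (0, 0): z = 0
  (4, 0): z = 24
  (0, 1.333): z = 5.333

The maximum is at (4, 0) with z = 24.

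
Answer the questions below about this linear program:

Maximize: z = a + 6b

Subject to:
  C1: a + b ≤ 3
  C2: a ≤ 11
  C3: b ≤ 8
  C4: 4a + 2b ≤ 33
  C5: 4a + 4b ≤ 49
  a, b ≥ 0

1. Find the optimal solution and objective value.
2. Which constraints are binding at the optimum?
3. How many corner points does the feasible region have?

1. a = 0, b = 3, z = 18
2. C1, a ≥ 0
3. 3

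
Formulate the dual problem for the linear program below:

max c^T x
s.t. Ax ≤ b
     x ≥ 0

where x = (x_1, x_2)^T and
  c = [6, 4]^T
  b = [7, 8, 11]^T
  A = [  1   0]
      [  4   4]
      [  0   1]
Minimize: z = 7y1 + 8y2 + 11y3

Subject to:
  C1: -y1 - 4y2 ≤ -6
  C2: -4y2 - y3 ≤ -4
  y1, y2, y3 ≥ 0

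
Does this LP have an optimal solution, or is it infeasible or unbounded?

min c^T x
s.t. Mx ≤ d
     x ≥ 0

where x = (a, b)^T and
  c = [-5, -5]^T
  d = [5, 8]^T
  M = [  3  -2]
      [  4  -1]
Feasible point: (0, 0) satisfies every constraint, so the LP is feasible.
Direction d = (0, 1): for each constraint row a, a·d ≤ 0 —
  (3)(0) + (-2)(1) = -2 ≤ 0
  (4)(0) + (-1)(1) = -1 ≤ 0
and d ≥ 0, so (0, 0) + t·d stays feasible for every t ≥ 0. Along this ray z = -5a - 5b changes by -5 per unit t, so z → −∞.

Unbounded — the objective can decrease without bound over the feasible region.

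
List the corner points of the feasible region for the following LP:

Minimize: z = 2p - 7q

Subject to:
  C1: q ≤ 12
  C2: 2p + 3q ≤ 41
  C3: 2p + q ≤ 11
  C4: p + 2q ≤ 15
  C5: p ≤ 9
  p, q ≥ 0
Each vertex is the intersection of two constraint boundaries that also satisfies all remaining constraints:
  p = 0 and q = 0 → (0, 0)
  2p + q = 11 and q = 0 → (5.5, 0)
  2p + q = 11 and p + 2q = 15 → (2.333, 6.333)
  p + 2q = 15 and p = 0 → (0, 7.5)

Vertices: (0, 0), (5.5, 0), (2.333, 6.333), (0, 7.5)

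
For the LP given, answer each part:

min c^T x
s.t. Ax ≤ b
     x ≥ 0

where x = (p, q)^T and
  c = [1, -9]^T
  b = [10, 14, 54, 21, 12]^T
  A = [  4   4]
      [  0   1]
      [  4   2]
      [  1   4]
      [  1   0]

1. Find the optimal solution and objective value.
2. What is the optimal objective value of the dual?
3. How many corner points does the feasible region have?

1. p = 0, q = 2.5, z = -22.5
2. -22.5 (by strong duality, equal to the primal optimum)
3. 3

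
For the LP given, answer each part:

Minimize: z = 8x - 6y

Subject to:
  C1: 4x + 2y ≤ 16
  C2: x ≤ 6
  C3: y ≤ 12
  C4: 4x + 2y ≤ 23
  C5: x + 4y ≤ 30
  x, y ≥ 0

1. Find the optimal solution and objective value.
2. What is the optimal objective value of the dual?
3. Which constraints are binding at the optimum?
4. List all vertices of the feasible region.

1. x = 0, y = 7.5, z = -45
2. -45 (by strong duality, equal to the primal optimum)
3. C5, x ≥ 0
4. (0, 0), (4, 0), (0.2857, 7.429), (0, 7.5)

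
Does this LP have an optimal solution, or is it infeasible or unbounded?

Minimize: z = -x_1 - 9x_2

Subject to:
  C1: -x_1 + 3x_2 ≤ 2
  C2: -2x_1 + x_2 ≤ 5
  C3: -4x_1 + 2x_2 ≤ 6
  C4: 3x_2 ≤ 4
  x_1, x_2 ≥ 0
Feasible point: (0, 0) satisfies every constraint, so the LP is feasible.
Direction d = (1, 0): for each constraint row a, a·d ≤ 0 —
  (-1)(1) + (3)(0) = -1 ≤ 0
  (-2)(1) + (1)(0) = -2 ≤ 0
  (-4)(1) + (2)(0) = -4 ≤ 0
  (0)(1) + (3)(0) = 0 ≤ 0
and d ≥ 0, so (0, 0) + t·d stays feasible for every t ≥ 0. Along this ray z = -x_1 - 9x_2 changes by -1 per unit t, so z → −∞.

Unbounded: there is a feasible ray along which z → −∞.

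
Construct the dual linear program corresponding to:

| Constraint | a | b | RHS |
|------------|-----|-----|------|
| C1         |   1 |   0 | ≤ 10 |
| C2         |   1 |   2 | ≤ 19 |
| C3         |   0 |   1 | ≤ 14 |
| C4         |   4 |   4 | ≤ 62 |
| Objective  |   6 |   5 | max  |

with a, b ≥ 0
Minimize: z = 10y1 + 19y2 + 14y3 + 62y4

Subject to:
  C1: -y1 - y2 - 4y4 ≤ -6
  C2: -2y2 - y3 - 4y4 ≤ -5
  y1, y2, y3, y4 ≥ 0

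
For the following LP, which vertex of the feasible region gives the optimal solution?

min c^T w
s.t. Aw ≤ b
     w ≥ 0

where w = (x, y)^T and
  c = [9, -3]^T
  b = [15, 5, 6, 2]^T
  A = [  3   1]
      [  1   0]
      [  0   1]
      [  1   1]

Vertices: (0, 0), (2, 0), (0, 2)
Evaluating z = 9x - 3y at each vertex:
  (0, 0): z = 0
  (2, 0): z = 18
  (0, 2): z = -6

The smallest value is z = -6, attained at (0, 2).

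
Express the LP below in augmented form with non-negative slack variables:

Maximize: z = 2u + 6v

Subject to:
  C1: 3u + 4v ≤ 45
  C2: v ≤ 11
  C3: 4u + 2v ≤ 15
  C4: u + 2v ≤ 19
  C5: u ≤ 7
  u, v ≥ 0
max z = 2u + 6v

s.t.
  3u + 4v + s1 = 45
  v + s2 = 11
  4u + 2v + s3 = 15
  u + 2v + s4 = 19
  u + s5 = 7
  u, v, s1, s2, s3, s4, s5 ≥ 0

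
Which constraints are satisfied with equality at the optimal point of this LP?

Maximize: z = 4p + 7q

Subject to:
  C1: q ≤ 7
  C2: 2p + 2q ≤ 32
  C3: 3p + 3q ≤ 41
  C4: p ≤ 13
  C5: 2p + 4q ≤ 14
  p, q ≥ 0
Optimal: p = 7, q = 0
Binding: C5, q ≥ 0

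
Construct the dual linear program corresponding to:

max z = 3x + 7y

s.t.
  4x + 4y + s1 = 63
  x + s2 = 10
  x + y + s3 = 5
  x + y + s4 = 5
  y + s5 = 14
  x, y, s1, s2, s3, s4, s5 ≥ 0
Minimize: z = 63y1 + 10y2 + 5y3 + 5y4 + 14y5

Subject to:
  C1: -4y1 - y2 - y3 - y4 ≤ -3
  C2: -4y1 - y3 - y4 - y5 ≤ -7
  y1, y2, y3, y4, y5 ≥ 0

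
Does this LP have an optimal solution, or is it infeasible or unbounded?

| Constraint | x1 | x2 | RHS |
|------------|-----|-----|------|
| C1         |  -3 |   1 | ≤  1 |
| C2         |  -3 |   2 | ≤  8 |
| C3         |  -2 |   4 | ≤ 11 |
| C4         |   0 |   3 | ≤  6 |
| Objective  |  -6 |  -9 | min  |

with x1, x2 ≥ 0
Feasible point: (0, 0) satisfies every constraint, so the LP is feasible.
Direction d = (1, 0): for each constraint row a, a·d ≤ 0 —
  (-3)(1) + (1)(0) = -3 ≤ 0
  (-3)(1) + (2)(0) = -3 ≤ 0
  (-2)(1) + (4)(0) = -2 ≤ 0
  (0)(1) + (3)(0) = 0 ≤ 0
and d ≥ 0, so (0, 0) + t·d stays feasible for every t ≥ 0. Along this ray z = -6x1 - 9x2 changes by -6 per unit t, so z → −∞.

The LP is unbounded; z can be made arbitrarily small.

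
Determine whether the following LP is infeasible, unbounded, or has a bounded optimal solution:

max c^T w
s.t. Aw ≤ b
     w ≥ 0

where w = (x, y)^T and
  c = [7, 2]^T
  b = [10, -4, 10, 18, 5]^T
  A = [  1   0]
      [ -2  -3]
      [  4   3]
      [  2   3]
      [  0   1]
The point (2.5, 0) satisfies every constraint, so the LP is feasible; the constraints give x ≤ 10 and y ≤ 5, which with x, y ≥ 0 keep the feasible region inside a bounded box. A feasible, bounded LP attains a finite optimum at a vertex.

The LP has an optimal solution: (2.5, 0) with z = 17.5.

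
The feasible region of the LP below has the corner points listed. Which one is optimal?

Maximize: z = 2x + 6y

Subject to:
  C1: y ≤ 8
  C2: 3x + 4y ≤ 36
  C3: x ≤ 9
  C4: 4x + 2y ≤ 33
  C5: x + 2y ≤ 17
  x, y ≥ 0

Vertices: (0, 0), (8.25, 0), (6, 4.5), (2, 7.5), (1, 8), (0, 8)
Evaluating z = 2x + 6y at each vertex:
  (0, 0): z = 0
  (8.25, 0): z = 16.5
  (6, 4.5): z = 39
  (2, 7.5): z = 49
  (1, 8): z = 50
  (0, 8): z = 48

The largest value is z = 50, attained at (1, 8).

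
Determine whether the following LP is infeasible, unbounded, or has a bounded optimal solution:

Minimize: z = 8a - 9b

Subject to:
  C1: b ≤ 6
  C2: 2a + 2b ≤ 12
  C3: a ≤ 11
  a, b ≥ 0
The point (0, 6) satisfies every constraint, so the LP is feasible; the constraints give a ≤ 11 and b ≤ 6, which with a, b ≥ 0 keep the feasible region inside a bounded box. A feasible, bounded LP attains a finite optimum at a vertex.

Evaluating z = 8a - 9b at each vertex:
  (0, 0): z = 0
  (6, 0): z = 48
  (0, 6): z = -54

Feasible with finite optimum z* = -54 at (0, 6).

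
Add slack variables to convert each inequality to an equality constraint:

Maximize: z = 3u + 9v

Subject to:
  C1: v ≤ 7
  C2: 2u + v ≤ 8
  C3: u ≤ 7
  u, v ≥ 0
max z = 3u + 9v

s.t.
  v + s1 = 7
  2u + v + s2 = 8
  u + s3 = 7
  u, v, s1, s2, s3 ≥ 0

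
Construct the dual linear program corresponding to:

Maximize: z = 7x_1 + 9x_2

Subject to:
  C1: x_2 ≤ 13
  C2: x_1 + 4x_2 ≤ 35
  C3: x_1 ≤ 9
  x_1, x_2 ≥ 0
Minimize: z = 13y1 + 35y2 + 9y3

Subject to:
  C1: -y2 - y3 ≤ -7
  C2: -y1 - 4y2 ≤ -9
  y1, y2, y3 ≥ 0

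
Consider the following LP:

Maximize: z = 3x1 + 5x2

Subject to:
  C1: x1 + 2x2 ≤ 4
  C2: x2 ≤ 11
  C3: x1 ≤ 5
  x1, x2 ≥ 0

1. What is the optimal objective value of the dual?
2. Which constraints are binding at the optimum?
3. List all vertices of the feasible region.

1. 12 (by strong duality, equal to the primal optimum)
2. C1, x2 ≥ 0
3. (0, 0), (4, 0), (0, 2)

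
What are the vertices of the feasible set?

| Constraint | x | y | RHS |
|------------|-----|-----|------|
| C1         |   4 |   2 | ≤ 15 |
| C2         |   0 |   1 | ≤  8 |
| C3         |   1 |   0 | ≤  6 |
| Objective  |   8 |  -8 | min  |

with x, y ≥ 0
Each vertex is the intersection of two constraint boundaries that also satisfies all remaining constraints:
  x = 0 and y = 0 → (0, 0)
  4x + 2y = 15 and y = 0 → (3.75, 0)
  4x + 2y = 15 and x = 0 → (0, 7.5)

Vertices: (0, 0), (3.75, 0), (0, 7.5)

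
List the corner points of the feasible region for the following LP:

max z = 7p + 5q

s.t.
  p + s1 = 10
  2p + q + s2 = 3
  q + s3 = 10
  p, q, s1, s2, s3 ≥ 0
Each vertex is the intersection of two constraint boundaries that also satisfies all remaining constraints:
  p = 0 and q = 0 → (0, 0)
  2p + q = 3 and q = 0 → (1.5, 0)
  2p + q = 3 and p = 0 → (0, 3)

Vertices: (0, 0), (1.5, 0), (0, 3)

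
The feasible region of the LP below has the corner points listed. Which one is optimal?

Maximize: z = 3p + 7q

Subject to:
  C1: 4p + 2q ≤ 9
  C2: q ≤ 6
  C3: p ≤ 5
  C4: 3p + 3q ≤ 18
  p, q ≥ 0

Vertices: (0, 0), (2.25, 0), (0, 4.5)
Evaluating z = 3p + 7q at each vertex:
  (0, 0): z = 0
  (2.25, 0): z = 6.75
  (0, 4.5): z = 31.5

The largest value is z = 31.5, attained at (0, 4.5).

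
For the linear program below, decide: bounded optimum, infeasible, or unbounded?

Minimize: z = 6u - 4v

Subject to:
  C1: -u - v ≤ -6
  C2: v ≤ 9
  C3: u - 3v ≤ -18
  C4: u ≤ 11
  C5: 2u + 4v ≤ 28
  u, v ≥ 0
The point (0, 7) satisfies every constraint, so the LP is feasible; the constraints give u ≤ 11 and v ≤ 9, which with u, v ≥ 0 keep the feasible region inside a bounded box. A feasible, bounded LP attains a finite optimum at a vertex.

Evaluating z = 6u - 4v at each vertex:
  (0, 6): z = -24
  (1.2, 6.4): z = -18.4
  (0, 7): z = -28

Bounded optimum: z* = -28 at (0, 7).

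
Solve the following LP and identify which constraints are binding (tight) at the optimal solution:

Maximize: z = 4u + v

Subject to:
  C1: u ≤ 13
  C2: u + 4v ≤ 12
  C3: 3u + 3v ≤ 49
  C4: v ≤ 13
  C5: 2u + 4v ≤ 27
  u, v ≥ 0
Optimal: u = 12, v = 0
Slack at optimum:
  C1: slack = 1
  C2: slack = 0 (binding)
  C3: slack = 13
  C4: slack = 13
  C5: slack = 3
  u ≥ 0: u = 12
  v ≥ 0: v = 0 (binding)
Binding constraints: C2, v ≥ 0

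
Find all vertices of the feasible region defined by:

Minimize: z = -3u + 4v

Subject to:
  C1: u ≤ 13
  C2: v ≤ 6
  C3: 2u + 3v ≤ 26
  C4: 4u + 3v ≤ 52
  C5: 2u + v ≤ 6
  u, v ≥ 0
Each vertex is the intersection of two constraint boundaries that also satisfies all remaining constraints:
  u = 0 and v = 0 → (0, 0)
  2u + v = 6 and v = 0 → (3, 0)
  v = 6 and 2u + v = 6 → (0, 6)

Vertices: (0, 0), (3, 0), (0, 6)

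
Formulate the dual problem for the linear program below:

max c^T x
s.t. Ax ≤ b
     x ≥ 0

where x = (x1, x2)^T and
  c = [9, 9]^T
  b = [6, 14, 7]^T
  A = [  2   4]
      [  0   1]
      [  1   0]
Minimize: z = 6y1 + 14y2 + 7y3

Subject to:
  C1: -2y1 - y3 ≤ -9
  C2: -4y1 - y2 ≤ -9
  y1, y2, y3 ≥ 0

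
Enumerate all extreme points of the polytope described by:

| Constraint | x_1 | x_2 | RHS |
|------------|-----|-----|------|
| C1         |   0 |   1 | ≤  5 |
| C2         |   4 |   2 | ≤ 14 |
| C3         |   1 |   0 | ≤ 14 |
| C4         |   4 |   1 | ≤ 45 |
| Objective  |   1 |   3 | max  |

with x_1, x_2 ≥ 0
Each vertex is the intersection of two constraint boundaries that also satisfies all remaining constraints:
  x_1 = 0 and x_2 = 0 → (0, 0)
  4x_1 + 2x_2 = 14 and x_2 = 0 → (3.5, 0)
  x_2 = 5 and 4x_1 + 2x_2 = 14 → (1, 5)
  x_2 = 5 and x_1 = 0 → (0, 5)

Vertices: (0, 0), (3.5, 0), (1, 5), (0, 5)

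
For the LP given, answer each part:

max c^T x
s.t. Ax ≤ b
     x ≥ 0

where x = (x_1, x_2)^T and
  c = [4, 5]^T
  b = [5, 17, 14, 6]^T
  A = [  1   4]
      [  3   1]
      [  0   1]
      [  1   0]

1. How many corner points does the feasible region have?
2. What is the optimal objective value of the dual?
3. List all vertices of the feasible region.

1. 3
2. 20 (by strong duality, equal to the primal optimum)
3. (0, 0), (5, 0), (0, 1.25)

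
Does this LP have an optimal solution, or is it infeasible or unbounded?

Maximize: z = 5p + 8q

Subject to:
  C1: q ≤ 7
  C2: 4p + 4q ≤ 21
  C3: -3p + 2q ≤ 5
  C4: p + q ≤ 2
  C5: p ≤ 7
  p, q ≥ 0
The point (0, 2) satisfies every constraint, so the LP is feasible; the constraints give p ≤ 7 and q ≤ 7, which with p, q ≥ 0 keep the feasible region inside a bounded box. A feasible, bounded LP attains a finite optimum at a vertex.

Bounded optimum: z* = 16 at (0, 2).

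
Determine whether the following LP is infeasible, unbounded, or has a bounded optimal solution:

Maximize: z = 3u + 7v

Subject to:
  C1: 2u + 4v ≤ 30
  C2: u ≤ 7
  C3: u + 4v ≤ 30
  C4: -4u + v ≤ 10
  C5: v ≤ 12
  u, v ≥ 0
The point (0, 7.5) satisfies every constraint, so the LP is feasible; the constraints give u ≤ 7 and v ≤ 12, which with u, v ≥ 0 keep the feasible region inside a bounded box. A feasible, bounded LP attains a finite optimum at a vertex.

Evaluating z = 3u + 7v at each vertex:
  (0, 0): z = 0
  (7, 0): z = 21
  (7, 4): z = 49
  (0, 7.5): z = 52.5

The LP has an optimal solution: (0, 7.5) with z = 52.5.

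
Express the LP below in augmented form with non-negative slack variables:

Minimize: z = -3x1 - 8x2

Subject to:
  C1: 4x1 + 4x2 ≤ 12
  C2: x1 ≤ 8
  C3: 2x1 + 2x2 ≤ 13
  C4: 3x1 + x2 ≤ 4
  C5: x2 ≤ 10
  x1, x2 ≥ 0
min z = -3x1 - 8x2

s.t.
  4x1 + 4x2 + s1 = 12
  x1 + s2 = 8
  2x1 + 2x2 + s3 = 13
  3x1 + x2 + s4 = 4
  x2 + s5 = 10
  x1, x2, s1, s2, s3, s4, s5 ≥ 0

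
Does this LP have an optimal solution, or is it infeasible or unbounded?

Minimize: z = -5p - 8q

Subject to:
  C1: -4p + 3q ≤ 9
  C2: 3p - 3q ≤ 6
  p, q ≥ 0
Feasible point: (0, 0) satisfies every constraint, so the LP is feasible.
Direction d = (1, 1): for each constraint row a, a·d ≤ 0 —
  (-4)(1) + (3)(1) = -1 ≤ 0
  (3)(1) + (-3)(1) = 0 ≤ 0
and d ≥ 0, so (0, 0) + t·d stays feasible for every t ≥ 0. Along this ray z = -5p - 8q changes by -13 per unit t, so z → −∞.

Unbounded: there is a feasible ray along which z → −∞.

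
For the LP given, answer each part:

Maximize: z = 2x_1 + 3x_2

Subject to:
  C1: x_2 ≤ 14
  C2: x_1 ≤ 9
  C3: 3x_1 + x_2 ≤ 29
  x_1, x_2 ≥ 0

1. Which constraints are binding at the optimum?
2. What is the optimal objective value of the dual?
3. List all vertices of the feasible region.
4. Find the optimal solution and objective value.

1. C1, C3
2. 52 (by strong duality, equal to the primal optimum)
3. (0, 0), (9, 0), (9, 2), (5, 14), (0, 14)
4. x_1 = 5, x_2 = 14, z = 52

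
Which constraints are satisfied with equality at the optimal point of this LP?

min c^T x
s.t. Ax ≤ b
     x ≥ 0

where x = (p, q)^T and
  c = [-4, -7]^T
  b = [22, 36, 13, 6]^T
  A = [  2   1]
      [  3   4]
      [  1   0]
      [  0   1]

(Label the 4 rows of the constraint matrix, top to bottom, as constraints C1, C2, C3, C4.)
Optimal: p = 4, q = 6
Slack at optimum:
  C1: slack = 8
  C2: slack = 0 (binding)
  C3: slack = 9
  C4: slack = 0 (binding)
  p ≥ 0: p = 4
  q ≥ 0: q = 6
Binding constraints: C2, C4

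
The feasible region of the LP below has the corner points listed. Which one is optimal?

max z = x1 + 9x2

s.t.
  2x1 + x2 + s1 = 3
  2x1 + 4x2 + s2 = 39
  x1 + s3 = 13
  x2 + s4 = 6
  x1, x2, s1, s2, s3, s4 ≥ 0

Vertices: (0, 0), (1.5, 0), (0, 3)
(0, 3) with z = 27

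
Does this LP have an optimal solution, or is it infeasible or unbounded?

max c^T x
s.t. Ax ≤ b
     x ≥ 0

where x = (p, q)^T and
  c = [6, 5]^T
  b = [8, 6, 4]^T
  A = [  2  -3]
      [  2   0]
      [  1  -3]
Feasible point: (0, 0) satisfies every constraint, so the LP is feasible.
Direction d = (0, 1): for each constraint row a, a·d ≤ 0 —
  (2)(0) + (-3)(1) = -3 ≤ 0
  (2)(0) + (0)(1) = 0 ≤ 0
  (1)(0) + (-3)(1) = -3 ≤ 0
and d ≥ 0, so (0, 0) + t·d stays feasible for every t ≥ 0. Along this ray z = 6p + 5q changes by 5 per unit t, so z → +∞.

Unbounded — the objective can increase without bound over the feasible region.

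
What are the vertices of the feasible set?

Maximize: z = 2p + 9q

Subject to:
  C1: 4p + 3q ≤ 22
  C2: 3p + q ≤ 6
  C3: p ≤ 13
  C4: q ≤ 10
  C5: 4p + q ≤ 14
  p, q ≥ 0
Each vertex is the intersection of two constraint boundaries that also satisfies all remaining constraints:
  p = 0 and q = 0 → (0, 0)
  3p + q = 6 and q = 0 → (2, 0)
  3p + q = 6 and p = 0 → (0, 6)

Vertices: (0, 0), (2, 0), (0, 6)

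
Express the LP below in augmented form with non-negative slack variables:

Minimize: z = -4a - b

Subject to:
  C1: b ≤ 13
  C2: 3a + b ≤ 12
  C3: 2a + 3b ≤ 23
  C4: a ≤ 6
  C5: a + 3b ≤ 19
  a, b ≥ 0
min z = -4a - b

s.t.
  b + s1 = 13
  3a + b + s2 = 12
  2a + 3b + s3 = 23
  a + s4 = 6
  a + 3b + s5 = 19
  a, b, s1, s2, s3, s4, s5 ≥ 0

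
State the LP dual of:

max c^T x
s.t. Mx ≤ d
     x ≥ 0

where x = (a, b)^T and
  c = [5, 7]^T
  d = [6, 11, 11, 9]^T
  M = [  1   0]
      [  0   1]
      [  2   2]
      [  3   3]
Minimize: z = 6y1 + 11y2 + 11y3 + 9y4

Subject to:
  C1: -y1 - 2y3 - 3y4 ≤ -5
  C2: -y2 - 2y3 - 3y4 ≤ -7
  y1, y2, y3, y4 ≥ 0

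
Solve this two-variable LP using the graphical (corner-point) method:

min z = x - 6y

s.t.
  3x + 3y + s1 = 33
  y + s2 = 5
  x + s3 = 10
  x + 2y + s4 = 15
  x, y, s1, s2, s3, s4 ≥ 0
Each vertex is the intersection of two constraint boundaries that also satisfies all remaining constraints:
  x = 0 and y = 0 → (0, 0)
  x = 10 and y = 0 → (10, 0)
  3x + 3y = 33 and x = 10 → (10, 1)
  3x + 3y = 33 and x + 2y = 15 → (7, 4)
  y = 5 and x + 2y = 15 → (5, 5)
  y = 5 and x = 0 → (0, 5)

Evaluating z = x - 6y at each vertex:
  (0, 0): z = 0
  (10, 0): z = 10
  (10, 1): z = 4
  (7, 4): z = -17
  (5, 5): z = -25
  (0, 5): z = -30

The minimum is at (0, 5) with z = -30.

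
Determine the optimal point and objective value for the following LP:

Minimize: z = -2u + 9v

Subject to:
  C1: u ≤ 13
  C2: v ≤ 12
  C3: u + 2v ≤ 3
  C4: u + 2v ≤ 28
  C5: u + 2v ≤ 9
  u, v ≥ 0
Each vertex is the intersection of two constraint boundaries that also satisfies all remaining constraints:
  u = 0 and v = 0 → (0, 0)
  u + 2v = 3 and v = 0 → (3, 0)
  u + 2v = 3 and u = 0 → (0, 1.5)

Evaluating z = -2u + 9v at each vertex:
  (0, 0): z = 0
  (3, 0): z = -6
  (0, 1.5): z = 13.5

The minimum is at (3, 0) with z = -6.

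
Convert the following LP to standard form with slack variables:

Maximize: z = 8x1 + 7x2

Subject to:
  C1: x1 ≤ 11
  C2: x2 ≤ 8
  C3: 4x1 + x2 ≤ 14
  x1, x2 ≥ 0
max z = 8x1 + 7x2

s.t.
  x1 + s1 = 11
  x2 + s2 = 8
  4x1 + x2 + s3 = 14
  x1, x2, s1, s2, s3 ≥ 0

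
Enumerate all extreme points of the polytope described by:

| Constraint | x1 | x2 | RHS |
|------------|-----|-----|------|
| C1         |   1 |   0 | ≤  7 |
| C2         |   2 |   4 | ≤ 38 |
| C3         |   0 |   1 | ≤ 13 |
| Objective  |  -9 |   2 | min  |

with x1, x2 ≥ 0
Each vertex is the intersection of two constraint boundaries that also satisfies all remaining constraints:
  x1 = 0 and x2 = 0 → (0, 0)
  x1 = 7 and x2 = 0 → (7, 0)
  x1 = 7 and 2x1 + 4x2 = 38 → (7, 6)
  2x1 + 4x2 = 38 and x1 = 0 → (0, 9.5)

Vertices: (0, 0), (7, 0), (7, 6), (0, 9.5)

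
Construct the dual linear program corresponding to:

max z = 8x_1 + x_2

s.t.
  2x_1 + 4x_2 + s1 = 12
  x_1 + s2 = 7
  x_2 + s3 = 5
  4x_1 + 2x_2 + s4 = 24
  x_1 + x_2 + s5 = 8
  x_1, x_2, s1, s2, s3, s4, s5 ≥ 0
Minimize: z = 12y1 + 7y2 + 5y3 + 24y4 + 8y5

Subject to:
  C1: -2y1 - y2 - 4y4 - y5 ≤ -8
  C2: -4y1 - y3 - 2y4 - y5 ≤ -1
  y1, y2, y3, y4, y5 ≥ 0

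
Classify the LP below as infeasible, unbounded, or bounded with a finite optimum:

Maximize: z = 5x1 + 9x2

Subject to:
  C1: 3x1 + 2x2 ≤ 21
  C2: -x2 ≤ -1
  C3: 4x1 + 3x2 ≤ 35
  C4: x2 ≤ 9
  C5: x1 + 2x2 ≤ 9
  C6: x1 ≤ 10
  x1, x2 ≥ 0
The point (6, 1.5) satisfies every constraint, so the LP is feasible; the constraints give x1 ≤ 10 and x2 ≤ 9, which with x1, x2 ≥ 0 keep the feasible region inside a bounded box. A feasible, bounded LP attains a finite optimum at a vertex.

Bounded optimum: z* = 43.5 at (6, 1.5).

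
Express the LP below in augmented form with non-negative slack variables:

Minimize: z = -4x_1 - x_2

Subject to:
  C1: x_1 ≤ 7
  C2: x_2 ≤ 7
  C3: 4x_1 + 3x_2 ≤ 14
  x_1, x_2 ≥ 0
min z = -4x_1 - x_2

s.t.
  x_1 + s1 = 7
  x_2 + s2 = 7
  4x_1 + 3x_2 + s3 = 14
  x_1, x_2, s1, s2, s3 ≥ 0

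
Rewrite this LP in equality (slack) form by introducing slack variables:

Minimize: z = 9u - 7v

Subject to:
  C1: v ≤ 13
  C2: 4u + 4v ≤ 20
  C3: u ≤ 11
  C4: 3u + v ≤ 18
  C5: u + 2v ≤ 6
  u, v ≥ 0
min z = 9u - 7v

s.t.
  v + s1 = 13
  4u + 4v + s2 = 20
  u + s3 = 11
  3u + v + s4 = 18
  u + 2v + s5 = 6
  u, v, s1, s2, s3, s4, s5 ≥ 0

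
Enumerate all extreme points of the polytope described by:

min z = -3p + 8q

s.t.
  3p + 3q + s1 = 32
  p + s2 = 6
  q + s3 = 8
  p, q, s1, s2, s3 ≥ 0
Each vertex is the intersection of two constraint boundaries that also satisfies all remaining constraints:
  p = 0 and q = 0 → (0, 0)
  p = 6 and q = 0 → (6, 0)
  3p + 3q = 32 and p = 6 → (6, 4.667)
  3p + 3q = 32 and q = 8 → (2.667, 8)
  q = 8 and p = 0 → (0, 8)

Vertices: (0, 0), (6, 0), (6, 4.667), (2.667, 8), (0, 8)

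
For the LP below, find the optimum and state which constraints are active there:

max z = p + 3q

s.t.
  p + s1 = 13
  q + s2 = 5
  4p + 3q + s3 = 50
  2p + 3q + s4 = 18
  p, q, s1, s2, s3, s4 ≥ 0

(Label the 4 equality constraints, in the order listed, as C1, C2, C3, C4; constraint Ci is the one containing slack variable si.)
Optimal: p = 1.5, q = 5
Slack at optimum:
  C1: slack = 11.5
  C2: slack = 0 (binding)
  C3: slack = 29
  C4: slack = 0 (binding)
  p ≥ 0: p = 1.5
  q ≥ 0: q = 5
Binding constraints: C2, C4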